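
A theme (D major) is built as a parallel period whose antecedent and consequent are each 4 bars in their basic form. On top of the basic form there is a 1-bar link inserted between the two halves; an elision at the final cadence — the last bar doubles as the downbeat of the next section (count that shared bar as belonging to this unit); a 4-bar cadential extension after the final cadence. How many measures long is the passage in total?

13 measures

Basic parallel period: 4 + 4 = 8 bars.
8 (basic form) + 1 (link) + 4 (cadential extension) = 13.
The elision shares a bar with the next section but does not change this unit's count.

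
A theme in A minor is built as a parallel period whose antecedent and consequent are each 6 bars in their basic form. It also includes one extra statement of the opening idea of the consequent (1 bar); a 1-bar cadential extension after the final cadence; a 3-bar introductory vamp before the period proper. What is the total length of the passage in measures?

Basic parallel period: 6 + 6 = 12 bars.
12 (basic form) + 1 (extra statement) + 1 (cadential extension) + 3 (introduction) = 17.

17 measures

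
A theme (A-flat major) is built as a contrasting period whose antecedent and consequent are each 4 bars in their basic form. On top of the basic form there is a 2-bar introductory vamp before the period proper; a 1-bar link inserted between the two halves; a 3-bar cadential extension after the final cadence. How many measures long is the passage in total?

14 measures

Basic contrasting period: 4 + 4 = 8 bars.
8 (basic form) + 2 (introduction) + 1 (link) + 3 (cadential extension) = 14.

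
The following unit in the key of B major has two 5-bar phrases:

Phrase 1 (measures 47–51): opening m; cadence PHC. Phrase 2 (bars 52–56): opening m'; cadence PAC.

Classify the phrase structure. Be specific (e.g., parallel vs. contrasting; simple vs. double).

Phrase 1 ends with a Phrygian half cadence (weaker) and phrase 2 with a perfect authentic cadence (stronger): antecedent + consequent = a period.
The two phrases open with the same material (m / m'), so the period is parallel.

parallel period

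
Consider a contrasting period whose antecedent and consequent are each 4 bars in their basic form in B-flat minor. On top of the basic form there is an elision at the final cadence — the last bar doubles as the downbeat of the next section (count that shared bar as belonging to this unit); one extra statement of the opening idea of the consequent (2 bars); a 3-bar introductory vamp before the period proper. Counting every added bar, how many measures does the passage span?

Basic contrasting period: 4 + 4 = 8 bars.
8 (basic form) + 2 (extra statement) + 3 (introduction) = 13.
The elision shares a bar with the next section but does not change this unit's count.

13 measures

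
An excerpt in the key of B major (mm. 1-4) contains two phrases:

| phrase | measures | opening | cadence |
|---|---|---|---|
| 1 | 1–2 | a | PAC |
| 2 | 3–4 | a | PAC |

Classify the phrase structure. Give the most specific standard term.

repeated phrase

Both phrases have the same opening (a) and the same cadence (perfect authentic cadence): the second is a restatement, not a consequent, so this is a repeated phrase rather than a period.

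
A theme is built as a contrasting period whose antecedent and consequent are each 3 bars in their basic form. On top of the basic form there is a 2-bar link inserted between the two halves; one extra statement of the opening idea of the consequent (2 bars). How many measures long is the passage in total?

Basic contrasting period: 3 + 3 = 6 bars.
6 (basic form) + 2 (link) + 2 (extra statement) = 10.

10 measures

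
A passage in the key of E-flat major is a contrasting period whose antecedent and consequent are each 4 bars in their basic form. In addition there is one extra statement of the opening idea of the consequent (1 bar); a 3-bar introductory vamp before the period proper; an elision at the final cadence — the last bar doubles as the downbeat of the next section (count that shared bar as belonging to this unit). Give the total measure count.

Basic contrasting period: 4 + 4 = 8 bars.
8 (basic form) + 1 (extra statement) + 3 (introduction) = 12.
The elision shares a bar with the next section but does not change this unit's count.

12 measures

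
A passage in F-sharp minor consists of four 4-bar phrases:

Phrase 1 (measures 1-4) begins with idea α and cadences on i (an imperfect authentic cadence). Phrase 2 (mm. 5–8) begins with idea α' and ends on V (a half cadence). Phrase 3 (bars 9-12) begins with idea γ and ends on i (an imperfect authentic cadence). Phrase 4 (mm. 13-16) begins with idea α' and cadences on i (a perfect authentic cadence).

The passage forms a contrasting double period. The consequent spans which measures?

In a double period the four phrases pair into a large antecedent (phrases 1–2, ending half cadence) and a large consequent (phrases 3–4, ending perfect authentic cadence). The consequent spans mm. 9–16.

measures 9–16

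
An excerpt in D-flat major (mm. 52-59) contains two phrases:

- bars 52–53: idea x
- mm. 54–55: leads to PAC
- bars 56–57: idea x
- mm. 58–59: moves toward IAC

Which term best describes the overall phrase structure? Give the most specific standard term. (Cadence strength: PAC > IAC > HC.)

The second phrase closes with an imperfect authentic cadence, which is not stronger than the first phrase's perfect authentic cadence; without a weak→strong cadential pair there is no antecedent–consequent relationship, so this is a phrase group rather than a period.

phrase group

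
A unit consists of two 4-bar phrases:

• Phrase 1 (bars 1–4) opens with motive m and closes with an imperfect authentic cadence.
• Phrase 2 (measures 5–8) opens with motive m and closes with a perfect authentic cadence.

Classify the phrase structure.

Phrase 1 ends with an imperfect authentic cadence (weaker) and phrase 2 with a perfect authentic cadence (stronger): antecedent + consequent = a period.
The two phrases open with the same material (m / m), so the period is parallel.

parallel period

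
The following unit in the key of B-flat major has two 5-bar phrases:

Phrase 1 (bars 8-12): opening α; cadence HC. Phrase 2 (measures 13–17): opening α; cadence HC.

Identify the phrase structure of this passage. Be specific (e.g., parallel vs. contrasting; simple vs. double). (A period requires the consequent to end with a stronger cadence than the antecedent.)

repeated phrase

Both phrases have the same opening (α) and the same cadence (half cadence): the second is a restatement, not a consequent, so this is a repeated phrase rather than a period.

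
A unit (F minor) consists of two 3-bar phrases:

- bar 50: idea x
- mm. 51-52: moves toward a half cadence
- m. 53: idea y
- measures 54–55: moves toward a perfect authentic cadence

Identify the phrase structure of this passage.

contrasting period

Phrase 1 ends with a half cadence (weaker) and phrase 2 with a perfect authentic cadence (stronger): antecedent + consequent = a period.
The two phrases open with different material (x / y), so the period is contrasting.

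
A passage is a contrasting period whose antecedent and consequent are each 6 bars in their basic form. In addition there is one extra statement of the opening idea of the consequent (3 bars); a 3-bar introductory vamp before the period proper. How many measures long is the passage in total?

Basic contrasting period: 6 + 6 = 12 bars.
12 (basic form) + 3 (extra statement) + 3 (introduction) = 18.

18 measures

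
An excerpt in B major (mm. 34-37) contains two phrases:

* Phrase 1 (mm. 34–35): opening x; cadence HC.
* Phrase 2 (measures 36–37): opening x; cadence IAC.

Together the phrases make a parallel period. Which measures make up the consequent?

The phrase ending with the weaker cadence (half cadence) is the antecedent; the one ending more conclusively (imperfect authentic cadence) is the consequent. The consequent is measures 36–37.

measures 36–37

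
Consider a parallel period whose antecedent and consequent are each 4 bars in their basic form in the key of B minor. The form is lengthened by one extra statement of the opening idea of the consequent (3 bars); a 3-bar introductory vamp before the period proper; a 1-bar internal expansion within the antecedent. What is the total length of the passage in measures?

15 measures

Basic parallel period: 4 + 4 = 8 bars.
8 (basic form) + 3 (extra statement) + 3 (introduction) + 1 (internal expansion) = 15.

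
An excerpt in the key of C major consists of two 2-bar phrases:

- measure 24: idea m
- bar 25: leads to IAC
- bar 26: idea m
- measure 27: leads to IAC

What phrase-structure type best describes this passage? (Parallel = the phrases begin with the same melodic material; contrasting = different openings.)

Both phrases have the same opening (m) and the same cadence (imperfect authentic cadence): the second is a restatement, not a consequent, so this is a repeated phrase rather than a period.

repeated phrase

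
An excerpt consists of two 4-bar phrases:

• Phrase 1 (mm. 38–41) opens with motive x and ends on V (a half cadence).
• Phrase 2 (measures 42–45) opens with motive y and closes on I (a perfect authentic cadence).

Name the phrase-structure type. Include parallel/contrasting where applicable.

contrasting period

Phrase 1 ends with a half cadence (weaker) and phrase 2 with a perfect authentic cadence (stronger): antecedent + consequent = a period.
The two phrases open with different material (x / y), so the period is contrasting.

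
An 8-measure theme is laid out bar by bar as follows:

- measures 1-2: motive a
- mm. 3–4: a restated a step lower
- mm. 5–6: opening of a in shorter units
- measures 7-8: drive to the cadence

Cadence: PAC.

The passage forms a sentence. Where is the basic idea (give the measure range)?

The presentation of a sentence is the basic idea (bars 1-2) plus its repetition (measures 3–4); the basic idea is therefore mm. 1-2.

measures 1–2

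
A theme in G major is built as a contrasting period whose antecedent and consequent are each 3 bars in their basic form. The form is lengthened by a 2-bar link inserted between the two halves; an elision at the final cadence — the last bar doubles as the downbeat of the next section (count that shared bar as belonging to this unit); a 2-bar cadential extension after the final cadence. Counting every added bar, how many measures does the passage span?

10 measures

Basic contrasting period: 3 + 3 = 6 bars.
6 (basic form) + 2 (link) + 2 (cadential extension) = 10.
The elision shares a bar with the next section but does not change this unit's count.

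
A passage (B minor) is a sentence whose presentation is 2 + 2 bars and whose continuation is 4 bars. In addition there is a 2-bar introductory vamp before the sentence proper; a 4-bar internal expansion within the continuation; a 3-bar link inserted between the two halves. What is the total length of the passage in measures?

17 measures

Basic sentence: 2 + 2 + 4 = 8 bars.
8 (basic form) + 2 (introduction) + 4 (internal expansion) + 3 (link) = 17.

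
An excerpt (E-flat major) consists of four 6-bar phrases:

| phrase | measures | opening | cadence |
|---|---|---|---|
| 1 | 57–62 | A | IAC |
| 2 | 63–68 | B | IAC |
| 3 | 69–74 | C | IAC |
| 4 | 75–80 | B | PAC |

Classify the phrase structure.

contrasting double period

Four phrases in two halves: the first half (mm. 57–68) ends with an imperfect authentic cadence, the second (mm. 69-80) with a perfect authentic cadence — a large antecedent–consequent pair, i.e. a double period.
Phrase 3 begins with different material from phrase 1, making it contrasting.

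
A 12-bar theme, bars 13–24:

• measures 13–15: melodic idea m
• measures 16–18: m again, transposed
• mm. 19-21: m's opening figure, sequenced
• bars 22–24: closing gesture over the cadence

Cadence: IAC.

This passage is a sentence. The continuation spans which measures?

After the presentation (measures 13–18), the continuation covers the fragmentation through the cadence: mm. 19–24.

measures 19–24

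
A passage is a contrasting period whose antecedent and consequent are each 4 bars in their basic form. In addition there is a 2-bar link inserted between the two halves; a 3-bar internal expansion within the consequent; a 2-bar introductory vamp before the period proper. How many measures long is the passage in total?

Basic contrasting period: 4 + 4 = 8 bars.
8 (basic form) + 2 (link) + 3 (internal expansion) + 2 (introduction) = 15.

15 measures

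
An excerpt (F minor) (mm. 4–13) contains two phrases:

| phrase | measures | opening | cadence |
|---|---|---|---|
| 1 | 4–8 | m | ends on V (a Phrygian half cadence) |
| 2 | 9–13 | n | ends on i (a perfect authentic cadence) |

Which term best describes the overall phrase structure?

Phrase 1 ends with a Phrygian half cadence (weaker) and phrase 2 with a perfect authentic cadence (stronger): antecedent + consequent = a period.
The two phrases open with different material (m / n), so the period is contrasting.

contrasting period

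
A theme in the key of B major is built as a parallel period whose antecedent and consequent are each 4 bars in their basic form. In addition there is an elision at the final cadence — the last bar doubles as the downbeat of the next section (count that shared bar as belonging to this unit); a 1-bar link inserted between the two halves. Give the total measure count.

9 measures

Basic parallel period: 4 + 4 = 8 bars.
8 (basic form) + 1 (link) = 9.
The elision shares a bar with the next section but does not change this unit's count.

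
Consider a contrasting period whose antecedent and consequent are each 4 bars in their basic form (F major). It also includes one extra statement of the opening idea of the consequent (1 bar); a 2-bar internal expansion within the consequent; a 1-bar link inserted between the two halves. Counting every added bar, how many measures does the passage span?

12 measures

Basic contrasting period: 4 + 4 = 8 bars.
8 (basic form) + 1 (extra statement) + 2 (internal expansion) + 1 (link) = 12.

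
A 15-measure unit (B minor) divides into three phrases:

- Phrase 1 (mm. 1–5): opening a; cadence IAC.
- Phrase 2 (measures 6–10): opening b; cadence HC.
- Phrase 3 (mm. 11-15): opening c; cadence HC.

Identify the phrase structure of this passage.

The final phrase closes with a half cadence, which is not stronger than the preceding half cadence; the 3 phrases lack an overall antecedent–consequent design and so form a phrase group.

phrase group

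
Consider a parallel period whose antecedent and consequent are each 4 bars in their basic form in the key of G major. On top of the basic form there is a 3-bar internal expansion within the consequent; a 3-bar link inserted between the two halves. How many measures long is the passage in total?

Basic parallel period: 4 + 4 = 8 bars.
8 (basic form) + 3 (internal expansion) + 3 (link) = 14.

14 measures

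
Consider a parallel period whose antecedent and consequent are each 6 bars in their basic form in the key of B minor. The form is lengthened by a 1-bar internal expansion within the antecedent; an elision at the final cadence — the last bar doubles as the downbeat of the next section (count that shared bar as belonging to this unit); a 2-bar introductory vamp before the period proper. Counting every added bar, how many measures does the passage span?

15 measures

Basic parallel period: 6 + 6 = 12 bars.
12 (basic form) + 1 (internal expansion) + 2 (introduction) = 15.
The elision shares a bar with the next section but does not change this unit's count.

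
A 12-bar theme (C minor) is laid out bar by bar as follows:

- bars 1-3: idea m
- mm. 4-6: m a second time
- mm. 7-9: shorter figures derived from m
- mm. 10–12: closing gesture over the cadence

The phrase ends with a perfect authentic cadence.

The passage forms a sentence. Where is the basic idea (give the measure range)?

The presentation of a sentence is the basic idea (mm. 1–3) plus its repetition (mm. 4–6); the basic idea is therefore bars 1-3.

measures 1–3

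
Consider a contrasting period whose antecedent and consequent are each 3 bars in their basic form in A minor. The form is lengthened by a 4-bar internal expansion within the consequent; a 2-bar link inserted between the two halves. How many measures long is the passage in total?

Basic contrasting period: 3 + 3 = 6 bars.
6 (basic form) + 4 (internal expansion) + 2 (link) = 12.

12 measures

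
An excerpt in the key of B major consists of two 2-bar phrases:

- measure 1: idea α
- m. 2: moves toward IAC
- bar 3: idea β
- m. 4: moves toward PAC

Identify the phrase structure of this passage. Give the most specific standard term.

Phrase 1 ends with an imperfect authentic cadence (weaker) and phrase 2 with a perfect authentic cadence (stronger): antecedent + consequent = a period.
The two phrases open with different material (α / β), so the period is contrasting.

contrasting period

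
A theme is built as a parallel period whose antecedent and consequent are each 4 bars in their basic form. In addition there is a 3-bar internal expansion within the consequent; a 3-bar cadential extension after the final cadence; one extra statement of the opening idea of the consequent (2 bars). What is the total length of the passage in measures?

Basic parallel period: 4 + 4 = 8 bars.
8 (basic form) + 3 (internal expansion) + 3 (cadential extension) + 2 (extra statement) = 16.

16 measures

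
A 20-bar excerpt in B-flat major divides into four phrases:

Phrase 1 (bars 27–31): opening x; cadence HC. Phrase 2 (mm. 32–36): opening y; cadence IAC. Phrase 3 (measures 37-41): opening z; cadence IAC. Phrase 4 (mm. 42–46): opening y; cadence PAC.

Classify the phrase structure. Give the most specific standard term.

Four phrases in two halves: the first half (mm. 27-36) ends with an imperfect authentic cadence, the second (bars 37-46) with a perfect authentic cadence — a large antecedent–consequent pair, i.e. a double period.
Phrase 3 begins with different material from phrase 1, making it contrasting.

contrasting double period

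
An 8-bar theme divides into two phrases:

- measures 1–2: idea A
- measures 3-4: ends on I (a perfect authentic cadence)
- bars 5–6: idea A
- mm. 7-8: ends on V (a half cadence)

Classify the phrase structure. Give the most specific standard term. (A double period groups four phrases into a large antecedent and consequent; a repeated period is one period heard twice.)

The second phrase closes with a half cadence, which is not stronger than the first phrase's perfect authentic cadence; without a weak→strong cadential pair there is no antecedent–consequent relationship, so this is a phrase group rather than a period.

phrase group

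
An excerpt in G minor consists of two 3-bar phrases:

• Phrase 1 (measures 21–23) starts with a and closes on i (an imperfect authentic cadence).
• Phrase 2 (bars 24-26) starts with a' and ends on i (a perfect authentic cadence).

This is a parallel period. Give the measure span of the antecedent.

measures 21–23

The phrase ending with the weaker cadence (imperfect authentic cadence) is the antecedent; the one ending more conclusively (perfect authentic cadence) is the consequent. The antecedent is measures 21–23.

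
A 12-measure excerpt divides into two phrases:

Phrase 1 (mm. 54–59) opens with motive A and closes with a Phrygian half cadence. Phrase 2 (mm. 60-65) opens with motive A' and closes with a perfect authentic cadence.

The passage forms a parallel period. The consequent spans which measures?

The antecedent is the phrase ending with the weaker cadence (Phrygian half cadence, phrase 1) and the consequent the one ending more conclusively (perfect authentic cadence, phrase 2); the consequent is measures 60–65.

measures 60–65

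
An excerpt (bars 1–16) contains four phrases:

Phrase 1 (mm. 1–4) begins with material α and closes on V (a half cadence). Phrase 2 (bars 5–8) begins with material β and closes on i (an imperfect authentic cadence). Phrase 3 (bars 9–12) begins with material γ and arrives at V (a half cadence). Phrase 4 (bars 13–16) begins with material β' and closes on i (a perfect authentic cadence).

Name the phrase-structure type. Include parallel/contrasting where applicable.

Four phrases in two halves: the first half (bars 1–8) ends with an imperfect authentic cadence, the second (mm. 9–16) with a perfect authentic cadence — a large antecedent–consequent pair, i.e. a double period.
Phrase 3 begins with different material from phrase 1, making it contrasting.

contrasting double period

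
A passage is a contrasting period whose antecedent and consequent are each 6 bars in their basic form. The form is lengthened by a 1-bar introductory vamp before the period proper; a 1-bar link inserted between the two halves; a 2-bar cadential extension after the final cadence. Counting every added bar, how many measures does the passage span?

Basic contrasting period: 6 + 6 = 12 bars.
12 (basic form) + 1 (introduction) + 1 (link) + 2 (cadential extension) = 16.

16 measures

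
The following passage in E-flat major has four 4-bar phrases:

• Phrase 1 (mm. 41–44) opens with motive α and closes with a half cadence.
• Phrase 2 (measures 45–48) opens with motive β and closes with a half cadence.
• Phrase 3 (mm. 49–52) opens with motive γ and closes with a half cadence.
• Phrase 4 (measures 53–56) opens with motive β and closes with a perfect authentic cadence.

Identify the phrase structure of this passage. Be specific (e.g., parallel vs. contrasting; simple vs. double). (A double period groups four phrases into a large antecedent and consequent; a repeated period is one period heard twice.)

contrasting double period

Four phrases in two halves: the first half (bars 41-48) ends with a half cadence, the second (mm. 49-56) with a perfect authentic cadence — a large antecedent–consequent pair, i.e. a double period.
Phrase 3 begins with different material from phrase 1, making it contrasting.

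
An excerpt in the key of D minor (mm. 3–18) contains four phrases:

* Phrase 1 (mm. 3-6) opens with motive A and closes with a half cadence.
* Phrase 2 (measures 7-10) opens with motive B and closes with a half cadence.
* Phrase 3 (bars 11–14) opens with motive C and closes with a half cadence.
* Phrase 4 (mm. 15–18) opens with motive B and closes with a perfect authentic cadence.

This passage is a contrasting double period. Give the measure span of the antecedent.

In a double period the four phrases pair into a large antecedent (phrases 1–2, ending half cadence) and a large consequent (phrases 3–4, ending perfect authentic cadence). The antecedent spans mm. 3–10.

measures 3–10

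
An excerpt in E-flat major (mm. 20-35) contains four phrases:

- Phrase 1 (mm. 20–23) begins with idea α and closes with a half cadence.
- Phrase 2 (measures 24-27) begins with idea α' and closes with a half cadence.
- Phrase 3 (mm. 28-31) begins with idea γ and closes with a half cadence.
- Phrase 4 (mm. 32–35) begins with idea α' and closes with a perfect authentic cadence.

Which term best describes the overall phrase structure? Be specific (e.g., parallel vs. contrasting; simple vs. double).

contrasting double period

Four phrases in two halves: the first half (bars 20–27) ends with a half cadence, the second (mm. 28–35) with a perfect authentic cadence — a large antecedent–consequent pair, i.e. a double period.
Phrase 3 begins with different material from phrase 1, making it contrasting.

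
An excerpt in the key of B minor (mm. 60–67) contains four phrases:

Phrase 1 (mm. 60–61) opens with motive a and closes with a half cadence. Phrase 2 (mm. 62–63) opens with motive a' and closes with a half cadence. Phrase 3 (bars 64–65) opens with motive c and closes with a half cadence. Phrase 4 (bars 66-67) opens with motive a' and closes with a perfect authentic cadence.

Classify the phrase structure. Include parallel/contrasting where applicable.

contrasting double period

Four phrases in two halves: the first half (measures 60–63) ends with a half cadence, the second (mm. 64–67) with a perfect authentic cadence — a large antecedent–consequent pair, i.e. a double period.
Phrase 3 begins with different material from phrase 1, making it contrasting.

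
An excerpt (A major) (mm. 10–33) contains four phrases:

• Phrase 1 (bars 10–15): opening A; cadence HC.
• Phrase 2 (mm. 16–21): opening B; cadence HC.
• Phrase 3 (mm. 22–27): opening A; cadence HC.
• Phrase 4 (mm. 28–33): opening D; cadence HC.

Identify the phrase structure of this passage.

phrase group

Phrase 4 ends with a half cadence, no stronger than phrase 2's half cadence, so the four phrases do not form a double period; nor do phrases 3–4 duplicate 1–2, so it is not a repeated period. With no phrase reaching a conclusive cadence, the passage is a phrase group.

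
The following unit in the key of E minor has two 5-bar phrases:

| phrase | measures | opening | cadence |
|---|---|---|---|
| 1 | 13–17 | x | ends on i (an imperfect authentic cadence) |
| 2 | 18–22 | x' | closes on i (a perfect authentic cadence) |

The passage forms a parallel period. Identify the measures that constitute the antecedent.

measures 13–17

The antecedent is the phrase ending with the weaker cadence (imperfect authentic cadence, phrase 1) and the consequent the one ending more conclusively (perfect authentic cadence, phrase 2); the antecedent is mm. 13-17.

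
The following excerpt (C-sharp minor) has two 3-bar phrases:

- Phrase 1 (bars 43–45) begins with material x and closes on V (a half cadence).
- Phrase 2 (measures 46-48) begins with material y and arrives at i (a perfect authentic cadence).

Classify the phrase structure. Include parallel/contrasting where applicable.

contrasting period

Phrase 1 ends with a half cadence (weaker) and phrase 2 with a perfect authentic cadence (stronger): antecedent + consequent = a period.
The two phrases open with different material (x / y), so the period is contrasting.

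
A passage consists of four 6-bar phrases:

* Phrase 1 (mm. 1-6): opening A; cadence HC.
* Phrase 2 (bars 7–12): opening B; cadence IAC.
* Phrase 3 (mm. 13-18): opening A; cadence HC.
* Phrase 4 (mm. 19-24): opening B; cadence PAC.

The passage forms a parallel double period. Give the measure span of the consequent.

In a double period the first pair of phrases (ending imperfect authentic cadence) is the large antecedent and the second pair (ending perfect authentic cadence) is the large consequent; the consequent is measures 13–24.

measures 13–24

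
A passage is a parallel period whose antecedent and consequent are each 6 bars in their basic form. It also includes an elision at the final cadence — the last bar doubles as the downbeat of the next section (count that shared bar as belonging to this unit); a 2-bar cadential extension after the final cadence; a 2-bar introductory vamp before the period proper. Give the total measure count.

Basic parallel period: 6 + 6 = 12 bars.
12 (basic form) + 2 (cadential extension) + 2 (introduction) = 16.
The elision shares a bar with the next section but does not change this unit's count.

16 measures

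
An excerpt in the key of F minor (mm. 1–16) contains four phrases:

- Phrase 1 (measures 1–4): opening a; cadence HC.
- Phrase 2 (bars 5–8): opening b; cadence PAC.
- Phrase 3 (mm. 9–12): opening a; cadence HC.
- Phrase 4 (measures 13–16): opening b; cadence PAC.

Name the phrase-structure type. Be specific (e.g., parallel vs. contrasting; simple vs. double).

The cadence pattern HC–PAC–HC–PAC is weak–strong twice, and phrases 3–4 restate phrases 1–2: a period heard twice, not a double period (which would end weakly at phrase 2).

repeated period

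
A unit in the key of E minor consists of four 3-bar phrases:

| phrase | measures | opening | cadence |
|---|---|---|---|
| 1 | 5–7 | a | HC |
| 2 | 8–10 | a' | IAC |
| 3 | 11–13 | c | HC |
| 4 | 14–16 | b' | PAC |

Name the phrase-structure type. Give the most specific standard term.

contrasting double period

Four phrases in two halves: the first half (mm. 5-10) ends with an imperfect authentic cadence, the second (bars 11-16) with a perfect authentic cadence — a large antecedent–consequent pair, i.e. a double period.
Phrase 3 begins with different material from phrase 1, making it contrasting.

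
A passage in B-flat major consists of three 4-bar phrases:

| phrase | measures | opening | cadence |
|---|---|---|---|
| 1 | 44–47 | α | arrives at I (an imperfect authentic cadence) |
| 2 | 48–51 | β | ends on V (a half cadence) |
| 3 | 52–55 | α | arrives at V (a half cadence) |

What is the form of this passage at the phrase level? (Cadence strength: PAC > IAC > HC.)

phrase group

The final phrase closes with a half cadence, which is not stronger than the preceding half cadence; the 3 phrases lack an overall antecedent–consequent design and so form a phrase group.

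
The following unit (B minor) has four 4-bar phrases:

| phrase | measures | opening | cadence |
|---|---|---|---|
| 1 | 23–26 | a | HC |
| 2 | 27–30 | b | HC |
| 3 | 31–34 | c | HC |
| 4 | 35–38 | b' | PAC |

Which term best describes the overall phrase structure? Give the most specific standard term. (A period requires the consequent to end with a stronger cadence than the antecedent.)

Four phrases in two halves: the first half (mm. 23-30) ends with a half cadence, the second (mm. 31–38) with a perfect authentic cadence — a large antecedent–consequent pair, i.e. a double period.
Phrase 3 begins with different material from phrase 1, making it contrasting.

contrasting double period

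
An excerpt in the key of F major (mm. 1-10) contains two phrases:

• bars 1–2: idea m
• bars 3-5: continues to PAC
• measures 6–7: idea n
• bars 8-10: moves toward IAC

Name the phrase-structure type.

phrase group

The second phrase closes with an imperfect authentic cadence, which is not stronger than the first phrase's perfect authentic cadence; without a weak→strong cadential pair there is no antecedent–consequent relationship, so this is a phrase group rather than a period.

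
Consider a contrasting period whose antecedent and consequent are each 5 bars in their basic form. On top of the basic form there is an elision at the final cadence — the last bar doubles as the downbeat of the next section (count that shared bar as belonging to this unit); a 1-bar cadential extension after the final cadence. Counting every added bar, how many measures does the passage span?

11 measures

Basic contrasting period: 5 + 5 = 10 bars.
10 (basic form) + 1 (cadential extension) = 11.
The elision shares a bar with the next section but does not change this unit's count.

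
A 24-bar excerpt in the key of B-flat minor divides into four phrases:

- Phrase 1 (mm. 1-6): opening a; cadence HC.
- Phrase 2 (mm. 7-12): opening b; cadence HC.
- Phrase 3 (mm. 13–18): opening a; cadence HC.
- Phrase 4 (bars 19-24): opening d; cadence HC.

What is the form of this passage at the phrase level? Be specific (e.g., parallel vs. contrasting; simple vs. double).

Phrase 4 ends with a half cadence, no stronger than phrase 2's half cadence, so the four phrases do not form a double period; nor do phrases 3–4 duplicate 1–2, so it is not a repeated period. With no phrase reaching a conclusive cadence, the passage is a phrase group.

phrase group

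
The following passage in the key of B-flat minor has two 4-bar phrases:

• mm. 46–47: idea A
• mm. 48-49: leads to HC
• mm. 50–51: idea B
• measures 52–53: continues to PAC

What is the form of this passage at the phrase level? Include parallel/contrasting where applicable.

contrasting period

Phrase 1 ends with a half cadence (weaker) and phrase 2 with a perfect authentic cadence (stronger): antecedent + consequent = a period.
The two phrases open with different material (A / B), so the period is contrasting.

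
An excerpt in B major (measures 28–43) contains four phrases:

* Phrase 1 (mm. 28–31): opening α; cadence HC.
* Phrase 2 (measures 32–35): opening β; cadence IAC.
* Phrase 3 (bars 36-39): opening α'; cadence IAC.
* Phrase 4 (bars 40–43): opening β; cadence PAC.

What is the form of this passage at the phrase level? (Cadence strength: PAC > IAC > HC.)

Four phrases in two halves: the first half (bars 28-35) ends with an imperfect authentic cadence, the second (mm. 36-43) with a perfect authentic cadence — a large antecedent–consequent pair, i.e. a double period.
Phrase 3 begins with the same material as phrase 1, making it parallel.

parallel double period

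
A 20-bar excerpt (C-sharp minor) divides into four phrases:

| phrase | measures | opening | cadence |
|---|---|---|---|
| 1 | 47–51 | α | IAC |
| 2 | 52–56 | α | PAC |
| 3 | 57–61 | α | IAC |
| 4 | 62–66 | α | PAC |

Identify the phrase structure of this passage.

The cadence pattern IAC–PAC–IAC–PAC is weak–strong twice, and phrases 3–4 restate phrases 1–2: a period heard twice, not a double period (which would end weakly at phrase 2).

repeated period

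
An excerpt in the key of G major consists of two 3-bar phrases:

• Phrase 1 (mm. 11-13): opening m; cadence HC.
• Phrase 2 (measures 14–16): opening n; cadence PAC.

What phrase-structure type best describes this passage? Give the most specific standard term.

Phrase 1 ends with a half cadence (weaker) and phrase 2 with a perfect authentic cadence (stronger): antecedent + consequent = a period.
The two phrases open with different material (m / n), so the period is contrasting.

contrasting period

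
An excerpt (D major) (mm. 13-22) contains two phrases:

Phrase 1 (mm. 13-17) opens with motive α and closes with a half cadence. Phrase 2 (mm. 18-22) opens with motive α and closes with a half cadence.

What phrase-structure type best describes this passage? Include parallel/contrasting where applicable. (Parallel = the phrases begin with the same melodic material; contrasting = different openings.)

Both phrases have the same opening (α) and the same cadence (half cadence): the second is a restatement, not a consequent, so this is a repeated phrase rather than a period.

repeated phrase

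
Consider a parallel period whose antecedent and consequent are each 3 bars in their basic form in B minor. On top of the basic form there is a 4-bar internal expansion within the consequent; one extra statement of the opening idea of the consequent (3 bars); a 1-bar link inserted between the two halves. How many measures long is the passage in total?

Basic parallel period: 3 + 3 = 6 bars.
6 (basic form) + 4 (internal expansion) + 3 (extra statement) + 1 (link) = 14.

14 measures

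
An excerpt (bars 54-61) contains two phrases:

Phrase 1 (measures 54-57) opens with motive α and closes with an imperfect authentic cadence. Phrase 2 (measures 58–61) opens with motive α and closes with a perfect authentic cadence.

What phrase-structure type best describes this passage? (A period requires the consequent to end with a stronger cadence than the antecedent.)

parallel period

Phrase 1 ends with an imperfect authentic cadence (weaker) and phrase 2 with a perfect authentic cadence (stronger): antecedent + consequent = a period.
The two phrases open with the same material (α / α), so the period is parallel.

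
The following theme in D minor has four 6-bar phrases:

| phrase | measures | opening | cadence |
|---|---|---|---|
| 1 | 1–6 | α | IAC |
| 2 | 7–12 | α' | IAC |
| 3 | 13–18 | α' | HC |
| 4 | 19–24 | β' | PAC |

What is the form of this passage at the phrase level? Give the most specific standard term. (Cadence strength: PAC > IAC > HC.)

parallel double period

Four phrases in two halves: the first half (mm. 1-12) ends with an imperfect authentic cadence, the second (mm. 13–24) with a perfect authentic cadence — a large antecedent–consequent pair, i.e. a double period.
Phrase 3 begins with the same material as phrase 1, making it parallel.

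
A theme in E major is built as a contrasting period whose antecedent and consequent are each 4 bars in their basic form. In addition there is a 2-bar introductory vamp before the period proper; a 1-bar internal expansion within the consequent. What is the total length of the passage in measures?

11 measures

Basic contrasting period: 4 + 4 = 8 bars.
8 (basic form) + 2 (introduction) + 1 (internal expansion) = 11.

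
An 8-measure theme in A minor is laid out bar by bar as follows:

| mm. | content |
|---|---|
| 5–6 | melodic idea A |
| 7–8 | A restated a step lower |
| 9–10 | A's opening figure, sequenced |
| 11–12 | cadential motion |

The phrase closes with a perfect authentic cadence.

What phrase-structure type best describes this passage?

sentence

Basic idea (mm. 5–6) + its repetition (mm. 7–8) form the presentation; fragmentation and cadence (measures 9–12) form the continuation — the 8-bar whole is a sentence.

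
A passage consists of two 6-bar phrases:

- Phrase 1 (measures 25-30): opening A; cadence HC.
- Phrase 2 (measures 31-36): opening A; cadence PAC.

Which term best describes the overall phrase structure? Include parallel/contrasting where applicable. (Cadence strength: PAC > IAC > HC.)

parallel period

Phrase 1 ends with a half cadence (weaker) and phrase 2 with a perfect authentic cadence (stronger): antecedent + consequent = a period.
The two phrases open with the same material (A / A), so the period is parallel.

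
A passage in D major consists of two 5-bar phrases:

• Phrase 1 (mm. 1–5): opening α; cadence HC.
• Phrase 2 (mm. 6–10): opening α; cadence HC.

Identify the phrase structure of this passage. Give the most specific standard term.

repeated phrase

Both phrases have the same opening (α) and the same cadence (half cadence): the second is a restatement, not a consequent, so this is a repeated phrase rather than a period.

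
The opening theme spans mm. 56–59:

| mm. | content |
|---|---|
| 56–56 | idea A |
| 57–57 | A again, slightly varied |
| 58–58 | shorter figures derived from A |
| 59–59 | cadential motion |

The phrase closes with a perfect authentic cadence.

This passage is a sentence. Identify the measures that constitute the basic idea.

The presentation of a sentence is the basic idea (m. 56) plus its repetition (bar 57); the basic idea is therefore measure 56.

measures 56–56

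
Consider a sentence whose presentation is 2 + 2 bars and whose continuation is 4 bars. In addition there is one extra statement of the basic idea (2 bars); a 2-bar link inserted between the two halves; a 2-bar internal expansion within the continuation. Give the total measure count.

Basic sentence: 2 + 2 + 4 = 8 bars.
8 (basic form) + 2 (extra statement) + 2 (link) + 2 (internal expansion) = 14.

14 measures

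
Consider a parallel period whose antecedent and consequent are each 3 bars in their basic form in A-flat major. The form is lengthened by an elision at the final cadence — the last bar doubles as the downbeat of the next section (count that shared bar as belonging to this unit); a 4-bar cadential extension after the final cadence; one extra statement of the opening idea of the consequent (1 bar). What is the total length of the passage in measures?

Basic parallel period: 3 + 3 = 6 bars.
6 (basic form) + 4 (cadential extension) + 1 (extra statement) = 11.
The elision shares a bar with the next section but does not change this unit's count.

11 measures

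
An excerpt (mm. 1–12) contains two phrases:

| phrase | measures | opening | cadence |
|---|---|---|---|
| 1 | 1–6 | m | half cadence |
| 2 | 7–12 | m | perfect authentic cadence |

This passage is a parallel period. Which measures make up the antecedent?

measures 1–6

The antecedent is the phrase ending with the weaker cadence (half cadence, phrase 1) and the consequent the one ending more conclusively (perfect authentic cadence, phrase 2); the antecedent is measures 1-6.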